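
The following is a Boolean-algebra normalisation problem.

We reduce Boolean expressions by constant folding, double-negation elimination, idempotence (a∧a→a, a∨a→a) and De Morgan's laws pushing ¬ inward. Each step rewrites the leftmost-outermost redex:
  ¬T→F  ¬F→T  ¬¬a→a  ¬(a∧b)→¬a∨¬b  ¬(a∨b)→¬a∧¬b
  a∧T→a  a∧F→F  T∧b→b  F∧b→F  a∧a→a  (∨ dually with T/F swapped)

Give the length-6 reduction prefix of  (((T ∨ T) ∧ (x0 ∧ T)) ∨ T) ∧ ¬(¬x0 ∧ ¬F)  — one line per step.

Answer: after 6 steps: x0

Working:
  start: (((T ∨ T) ∧ (x0 ∧ T)) ∨ T) ∧ ¬(¬x0 ∧ ¬F)
  step 1: T ∧ ¬(¬x0 ∧ ¬F)
  step 2: ¬(¬x0 ∧ ¬F)
  step 3: ¬¬x0 ∨ ¬¬F
  step 4: x0 ∨ ¬¬F
  step 5: x0 ∨ F
  step 6: x0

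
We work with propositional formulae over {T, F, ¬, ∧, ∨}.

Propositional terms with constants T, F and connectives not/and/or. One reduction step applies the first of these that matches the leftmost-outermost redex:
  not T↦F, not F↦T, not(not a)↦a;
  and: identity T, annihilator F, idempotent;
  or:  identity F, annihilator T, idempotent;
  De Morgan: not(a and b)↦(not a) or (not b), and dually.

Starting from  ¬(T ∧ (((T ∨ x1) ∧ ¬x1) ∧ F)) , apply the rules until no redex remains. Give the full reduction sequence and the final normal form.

  start: ¬(T ∧ (((T ∨ x1) ∧ ¬x1) ∧ F))
  [1] ¬T ∨ ¬(((T ∨ x1) ∧ ¬x1) ∧ F)
  [2] F ∨ ¬(((T ∨ x1) ∧ ¬x1) ∧ F)
  [3] ¬(((T ∨ x1) ∧ ¬x1) ∧ F)
  [4] ¬((T ∨ x1) ∧ ¬x1) ∨ ¬F
  [5] (¬(T ∨ x1) ∨ ¬¬x1) ∨ ¬F
  [6] ((¬T ∧ ¬x1) ∨ ¬¬x1) ∨ ¬F
  [7] ((F ∧ ¬x1) ∨ ¬¬x1) ∨ ¬F
  [8] (F ∨ ¬¬x1) ∨ ¬F
  [9] ¬¬x1 ∨ ¬F
  [10] x1 ∨ ¬F
  [11] x1 ∨ T
  [12] T

Answer: normal form = T  (in 12 steps)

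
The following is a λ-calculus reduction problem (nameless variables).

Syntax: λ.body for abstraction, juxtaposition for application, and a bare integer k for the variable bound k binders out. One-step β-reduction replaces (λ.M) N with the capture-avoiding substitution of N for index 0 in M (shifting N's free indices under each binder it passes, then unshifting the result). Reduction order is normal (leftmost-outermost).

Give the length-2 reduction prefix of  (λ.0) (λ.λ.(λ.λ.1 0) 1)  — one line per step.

Answer: after 2 steps: λ.λ.λ.2 0

Derivation:
  start: (λ.0) (λ.λ.(λ.λ.1 0) 1)
  step 1: λ.λ.(λ.λ.1 0) 1
  step 2: λ.λ.λ.2 0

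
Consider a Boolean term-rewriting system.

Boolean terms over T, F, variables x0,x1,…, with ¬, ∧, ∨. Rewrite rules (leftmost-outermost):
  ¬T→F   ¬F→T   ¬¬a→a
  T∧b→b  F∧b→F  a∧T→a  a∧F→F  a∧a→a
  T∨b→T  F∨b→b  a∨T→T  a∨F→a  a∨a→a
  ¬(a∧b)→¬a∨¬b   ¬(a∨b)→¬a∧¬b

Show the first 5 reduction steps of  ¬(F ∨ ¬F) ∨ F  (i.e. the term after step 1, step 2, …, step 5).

  start: ¬(F ∨ ¬F) ∨ F
  →1  ¬(F ∨ ¬F)
  →2  ¬F ∧ ¬¬F
  →3  T ∧ ¬¬F
  →4  ¬¬F
  →5  F

Answer: after 5 steps: F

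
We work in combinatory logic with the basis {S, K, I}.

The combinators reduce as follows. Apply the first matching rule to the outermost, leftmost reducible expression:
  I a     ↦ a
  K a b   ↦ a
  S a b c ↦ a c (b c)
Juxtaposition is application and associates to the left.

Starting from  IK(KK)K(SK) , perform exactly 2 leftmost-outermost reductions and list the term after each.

  start: IK(KK)K(SK)
  [1] K(KK)K(SK)
  [2] KK(SK)

Answer: after 2 steps: KK(SK)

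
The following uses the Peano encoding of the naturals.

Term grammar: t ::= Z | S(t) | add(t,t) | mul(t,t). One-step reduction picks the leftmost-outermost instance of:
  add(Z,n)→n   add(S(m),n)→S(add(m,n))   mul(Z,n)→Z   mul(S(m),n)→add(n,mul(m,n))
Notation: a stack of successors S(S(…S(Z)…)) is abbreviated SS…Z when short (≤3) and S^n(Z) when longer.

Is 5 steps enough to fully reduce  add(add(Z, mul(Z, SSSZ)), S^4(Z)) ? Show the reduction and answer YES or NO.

  start: add(add(Z, mul(Z, SSSZ)), S^4(Z))
  step 1: add(mul(Z, SSSZ), S^4(Z))
  step 2: add(Z, S^4(Z))
  step 3: S^4(Z)

Answer: YES — reaches normal form S^4(Z) in 3 ≤ 5 steps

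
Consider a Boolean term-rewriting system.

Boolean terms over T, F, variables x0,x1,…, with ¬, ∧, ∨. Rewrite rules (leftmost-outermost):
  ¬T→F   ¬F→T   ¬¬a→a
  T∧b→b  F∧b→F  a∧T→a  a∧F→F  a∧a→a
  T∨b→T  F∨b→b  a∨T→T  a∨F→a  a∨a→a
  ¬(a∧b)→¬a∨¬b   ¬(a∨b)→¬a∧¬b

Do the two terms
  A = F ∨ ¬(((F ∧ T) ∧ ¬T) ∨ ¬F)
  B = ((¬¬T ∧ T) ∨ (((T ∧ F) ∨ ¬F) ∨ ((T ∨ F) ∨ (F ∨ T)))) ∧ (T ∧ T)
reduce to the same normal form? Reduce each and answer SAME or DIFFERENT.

Term A:
  start: F ∨ ¬(((F ∧ T) ∧ ¬T) ∨ ¬F)
  step 1: ¬(((F ∧ T) ∧ ¬T) ∨ ¬F)
  step 2: ¬((F ∧ T) ∧ ¬T) ∧ ¬¬F
  step 3: (¬(F ∧ T) ∨ ¬¬T) ∧ ¬¬F
  step 4: ((¬F ∨ ¬T) ∨ ¬¬T) ∧ ¬¬F
  step 5: ((T ∨ ¬T) ∨ ¬¬T) ∧ ¬¬F
  step 6: (T ∨ ¬¬T) ∧ ¬¬F
  step 7: T ∧ ¬¬F
  step 8: ¬¬F
  step 9: F

Term B:
  start: ((¬¬T ∧ T) ∨ (((T ∧ F) ∨ ¬F) ∨ ((T ∨ F) ∨ (F ∨ T)))) ∧ (T ∧ T)
  step 1: (¬¬T ∨ (((T ∧ F) ∨ ¬F) ∨ ((T ∨ F) ∨ (F ∨ T)))) ∧ (T ∧ T)
  step 2: (T ∨ (((T ∧ F) ∨ ¬F) ∨ ((T ∨ F) ∨ (F ∨ T)))) ∧ (T ∧ T)
  step 3: T ∧ (T ∧ T)
  step 4: T ∧ T
  step 5: T

Answer: DIFFERENT — A ⇓ F, B ⇓ T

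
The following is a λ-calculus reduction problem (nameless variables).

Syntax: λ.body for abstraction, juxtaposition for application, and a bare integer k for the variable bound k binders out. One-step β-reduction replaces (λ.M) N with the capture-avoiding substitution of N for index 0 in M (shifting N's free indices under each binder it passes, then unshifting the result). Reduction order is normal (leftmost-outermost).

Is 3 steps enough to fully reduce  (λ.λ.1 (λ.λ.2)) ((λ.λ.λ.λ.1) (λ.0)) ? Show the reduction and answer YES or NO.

Answer: YES — reaches normal form λ.λ.λ.1 in 3 ≤ 3 steps

Reduction:
  start: (λ.λ.1 (λ.λ.2)) ((λ.λ.λ.λ.1) (λ.0))
  step 1: λ.(λ.λ.λ.λ.1) (λ.0) (λ.λ.2)
  step 2: λ.(λ.λ.λ.1) (λ.λ.2)
  step 3: λ.λ.λ.1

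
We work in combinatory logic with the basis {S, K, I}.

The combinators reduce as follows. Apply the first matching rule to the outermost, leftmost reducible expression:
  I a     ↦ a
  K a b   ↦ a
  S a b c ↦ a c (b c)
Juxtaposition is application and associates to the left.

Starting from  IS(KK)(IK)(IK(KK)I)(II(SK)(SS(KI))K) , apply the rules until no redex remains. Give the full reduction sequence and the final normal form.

  start: IS(KK)(IK)(IK(KK)I)(II(SK)(SS(KI))K)
  step 1: S(KK)(IK)(IK(KK)I)(II(SK)(SS(KI))K)
  step 2: KK(IK(KK)I)(IK(IK(KK)I))(II(SK)(SS(KI))K)
  step 3: K(IK(IK(KK)I))(II(SK)(SS(KI))K)
  step 4: IK(IK(KK)I)
  step 5: K(IK(KK)I)
  step 6: K(K(KK)I)
  step 7: K(KK)

Answer: normal form = K(KK)  (in 7 steps)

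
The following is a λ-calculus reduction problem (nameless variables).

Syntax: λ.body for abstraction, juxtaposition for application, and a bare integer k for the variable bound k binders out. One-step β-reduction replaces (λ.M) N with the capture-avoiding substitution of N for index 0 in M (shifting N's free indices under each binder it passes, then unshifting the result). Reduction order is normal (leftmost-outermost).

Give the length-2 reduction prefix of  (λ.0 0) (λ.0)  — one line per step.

Answer: after 2 steps: λ.0

Derivation:
  start: (λ.0 0) (λ.0)
  [1] (λ.0) (λ.0)
  [2] λ.0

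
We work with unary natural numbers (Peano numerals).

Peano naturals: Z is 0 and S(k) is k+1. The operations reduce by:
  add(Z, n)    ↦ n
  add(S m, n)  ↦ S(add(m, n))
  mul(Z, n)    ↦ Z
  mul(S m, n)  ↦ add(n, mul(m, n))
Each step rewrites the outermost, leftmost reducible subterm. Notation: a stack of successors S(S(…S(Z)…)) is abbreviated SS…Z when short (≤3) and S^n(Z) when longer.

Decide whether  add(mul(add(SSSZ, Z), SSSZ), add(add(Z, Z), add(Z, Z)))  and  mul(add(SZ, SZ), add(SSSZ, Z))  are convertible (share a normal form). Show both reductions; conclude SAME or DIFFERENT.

Answer: DIFFERENT — A ⇓ S^9(Z), B ⇓ S^6(Z)

Derivation:
Term A:
  start: add(mul(add(SSSZ, Z), SSSZ), add(add(Z, Z), add(Z, Z)))
  [1] add(mul(S(add(SSZ, Z)), SSSZ), add(add(Z, Z), add(Z, Z)))
  [2] add(add(SSSZ, mul(add(SSZ, Z), SSSZ)), add(add(Z, Z), add(Z, Z)))
  [3] add(S(add(SSZ, mul(add(SSZ, Z), SSSZ))), add(add(Z, Z), add(Z, Z)))
  [4] S(add(add(SSZ, mul(add(SSZ, Z), SSSZ)), add(add(Z, Z), add(Z, Z))))
  [5] S(add(S(add(SZ, mul(add(SSZ, Z), SSSZ))), add(add(Z, Z), add(Z, Z))))
  [6] S(S(add(add(SZ, mul(add(SSZ, Z), SSSZ)), add(add(Z, Z), add(Z, Z)))))
  [7] S(S(add(S(add(Z, mul(add(SSZ, Z), SSSZ))), add(add(Z, Z), add(Z, Z)))))
  [8] S(S(S(add(add(Z, mul(add(SSZ, Z), SSSZ)), add(add(Z, Z), add(Z, Z))))))
  [9] S(S(S(add(mul(add(SSZ, Z), SSSZ), add(add(Z, Z), add(Z, Z))))))
  [10] S(S(S(add(mul(S(add(SZ, Z)), SSSZ), add(add(Z, Z), add(Z, Z))))))
  [11] S(S(S(add(add(SSSZ, mul(add(SZ, Z), SSSZ)), add(add(Z, Z), add(Z, Z))))))
  [12] S(S(S(add(S(add(SSZ, mul(add(SZ, Z), SSSZ))), add(add(Z, Z), add(Z, Z))))))
  [13] S(S(S(S(add(add(SSZ, mul(add(SZ, Z), SSSZ)), add(add(Z, Z), add(Z, Z)))))))
  [14] S(S(S(S(add(S(add(SZ, mul(add(SZ, Z), SSSZ))), add(add(Z, Z), add(Z, Z)))))))
  [15] S(S(S(S(S(add(add(SZ, mul(add(SZ, Z), SSSZ)), add(add(Z, Z), add(Z, Z))))))))
  [16] S(S(S(S(S(add(S(add(Z, mul(add(SZ, Z), SSSZ))), add(add(Z, Z), add(Z, Z))))))))
  [17] S(S(S(S(S(S(add(add(Z, mul(add(SZ, Z), SSSZ)), add(add(Z, Z), add(Z, Z)))))))))
  [18] S(S(S(S(S(S(add(mul(add(SZ, Z), SSSZ), add(add(Z, Z), add(Z, Z)))))))))
  [19] S(S(S(S(S(S(add(mul(S(add(Z, Z)), SSSZ), add(add(Z, Z), add(Z, Z)))))))))
  [20] S(S(S(S(S(S(add(add(SSSZ, mul(add(Z, Z), SSSZ)), add(add(Z, Z), add(Z, Z)))))))))
  [21] S(S(S(S(S(S(add(S(add(SSZ, mul(add(Z, Z), SSSZ))), add(add(Z, Z), add(Z, Z)))))))))
  [22] S(S(S(S(S(S(S(add(add(SSZ, mul(add(Z, Z), SSSZ)), add(add(Z, Z), add(Z, Z))))))))))
  [23] S(S(S(S(S(S(S(add(S(add(SZ, mul(add(Z, Z), SSSZ))), add(add(Z, Z), add(Z, Z))))))))))
  [24] S(S(S(S(S(S(S(S(add(add(SZ, mul(add(Z, Z), SSSZ)), add(add(Z, Z), add(Z, Z)))))))))))
  [25] S(S(S(S(S(S(S(S(add(S(add(Z, mul(add(Z, Z), SSSZ))), add(add(Z, Z), add(Z, Z)))))))))))
  [26] S(S(S(S(S(S(S(S(S(add(add(Z, mul(add(Z, Z), SSSZ)), add(add(Z, Z), add(Z, Z))))))))))))
  [27] S(S(S(S(S(S(S(S(S(add(mul(add(Z, Z), SSSZ), add(add(Z, Z), add(Z, Z))))))))))))
  [28] S(S(S(S(S(S(S(S(S(add(mul(Z, SSSZ), add(add(Z, Z), add(Z, Z))))))))))))
  [29] S(S(S(S(S(S(S(S(S(add(Z, add(add(Z, Z), add(Z, Z))))))))))))
  [30] S(S(S(S(S(S(S(S(S(add(add(Z, Z), add(Z, Z)))))))))))
  [31] S(S(S(S(S(S(S(S(S(add(Z, add(Z, Z)))))))))))
  [32] S(S(S(S(S(S(S(S(S(add(Z, Z))))))))))
  [33] S^9(Z)

Term B:
  start: mul(add(SZ, SZ), add(SSSZ, Z))
  [1] mul(S(add(Z, SZ)), add(SSSZ, Z))
  [2] add(add(SSSZ, Z), mul(add(Z, SZ), add(SSSZ, Z)))
  [3] add(S(add(SSZ, Z)), mul(add(Z, SZ), add(SSSZ, Z)))
  [4] S(add(add(SSZ, Z), mul(add(Z, SZ), add(SSSZ, Z))))
  [5] S(add(S(add(SZ, Z)), mul(add(Z, SZ), add(SSSZ, Z))))
  [6] S(S(add(add(SZ, Z), mul(add(Z, SZ), add(SSSZ, Z)))))
  [7] S(S(add(S(add(Z, Z)), mul(add(Z, SZ), add(SSSZ, Z)))))
  [8] S(S(S(add(add(Z, Z), mul(add(Z, SZ), add(SSSZ, Z))))))
  [9] S(S(S(add(Z, mul(add(Z, SZ), add(SSSZ, Z))))))
  [10] S(S(S(mul(add(Z, SZ), add(SSSZ, Z)))))
  [11] S(S(S(mul(SZ, add(SSSZ, Z)))))
  [12] S(S(S(add(add(SSSZ, Z), mul(Z, add(SSSZ, Z))))))
  [13] S(S(S(add(S(add(SSZ, Z)), mul(Z, add(SSSZ, Z))))))
  [14] S(S(S(S(add(add(SSZ, Z), mul(Z, add(SSSZ, Z)))))))
  [15] S(S(S(S(add(S(add(SZ, Z)), mul(Z, add(SSSZ, Z)))))))
  [16] S(S(S(S(S(add(add(SZ, Z), mul(Z, add(SSSZ, Z))))))))
  [17] S(S(S(S(S(add(S(add(Z, Z)), mul(Z, add(SSSZ, Z))))))))
  [18] S(S(S(S(S(S(add(add(Z, Z), mul(Z, add(SSSZ, Z)))))))))
  [19] S(S(S(S(S(S(add(Z, mul(Z, add(SSSZ, Z)))))))))
  [20] S(S(S(S(S(S(mul(Z, add(SSSZ, Z))))))))
  [21] S^6(Z)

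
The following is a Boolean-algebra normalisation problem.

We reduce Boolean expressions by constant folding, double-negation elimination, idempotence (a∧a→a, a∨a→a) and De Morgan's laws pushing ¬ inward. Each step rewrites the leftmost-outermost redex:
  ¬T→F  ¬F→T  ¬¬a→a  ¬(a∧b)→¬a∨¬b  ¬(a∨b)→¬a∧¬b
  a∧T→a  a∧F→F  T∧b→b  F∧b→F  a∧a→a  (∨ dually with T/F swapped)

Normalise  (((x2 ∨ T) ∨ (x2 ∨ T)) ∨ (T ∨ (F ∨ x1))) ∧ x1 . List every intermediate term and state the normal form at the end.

Answer: normal form = x1  (in 4 steps)

Working:
  start: (((x2 ∨ T) ∨ (x2 ∨ T)) ∨ (T ∨ (F ∨ x1))) ∧ x1
  →1  ((x2 ∨ T) ∨ (T ∨ (F ∨ x1))) ∧ x1
  →2  (T ∨ (T ∨ (F ∨ x1))) ∧ x1
  →3  T ∧ x1
  →4  x1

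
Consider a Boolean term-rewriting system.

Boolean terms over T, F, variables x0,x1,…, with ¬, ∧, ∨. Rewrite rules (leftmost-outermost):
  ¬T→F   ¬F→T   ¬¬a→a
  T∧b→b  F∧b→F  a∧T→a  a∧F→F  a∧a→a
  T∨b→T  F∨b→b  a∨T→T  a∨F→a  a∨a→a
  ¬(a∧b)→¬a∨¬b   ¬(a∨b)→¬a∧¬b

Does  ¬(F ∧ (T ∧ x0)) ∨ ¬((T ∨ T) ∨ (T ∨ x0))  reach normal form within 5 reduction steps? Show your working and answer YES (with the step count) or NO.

Answer: YES — reaches normal form T in 4 ≤ 5 steps

Reduction:
  start: ¬(F ∧ (T ∧ x0)) ∨ ¬((T ∨ T) ∨ (T ∨ x0))
  [1] (¬F ∨ ¬(T ∧ x0)) ∨ ¬((T ∨ T) ∨ (T ∨ x0))
  [2] (T ∨ ¬(T ∧ x0)) ∨ ¬((T ∨ T) ∨ (T ∨ x0))
  [3] T ∨ ¬((T ∨ T) ∨ (T ∨ x0))
  [4] T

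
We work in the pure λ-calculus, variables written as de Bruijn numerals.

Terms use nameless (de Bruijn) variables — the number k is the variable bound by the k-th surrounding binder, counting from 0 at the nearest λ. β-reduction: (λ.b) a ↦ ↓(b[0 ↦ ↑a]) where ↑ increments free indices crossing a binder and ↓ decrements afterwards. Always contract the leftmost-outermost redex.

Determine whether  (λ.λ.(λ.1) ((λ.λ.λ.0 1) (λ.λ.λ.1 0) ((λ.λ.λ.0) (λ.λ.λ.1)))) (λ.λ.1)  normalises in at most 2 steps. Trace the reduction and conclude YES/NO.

  start: (λ.λ.(λ.1) ((λ.λ.λ.0 1) (λ.λ.λ.1 0) ((λ.λ.λ.0) (λ.λ.λ.1)))) (λ.λ.1)
  step 1: λ.(λ.1) ((λ.λ.λ.0 1) (λ.λ.λ.1 0) ((λ.λ.λ.0) (λ.λ.λ.1)))
  step 2: λ.0

Answer: YES — reaches normal form λ.0 in 2 ≤ 2 steps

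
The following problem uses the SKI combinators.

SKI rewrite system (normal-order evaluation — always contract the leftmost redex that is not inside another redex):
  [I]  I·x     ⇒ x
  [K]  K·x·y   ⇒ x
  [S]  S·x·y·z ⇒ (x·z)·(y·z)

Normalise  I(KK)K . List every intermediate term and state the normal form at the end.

  start: I(KK)K
  →1  KKK
  →2  K

Answer: normal form = K  (in 2 steps)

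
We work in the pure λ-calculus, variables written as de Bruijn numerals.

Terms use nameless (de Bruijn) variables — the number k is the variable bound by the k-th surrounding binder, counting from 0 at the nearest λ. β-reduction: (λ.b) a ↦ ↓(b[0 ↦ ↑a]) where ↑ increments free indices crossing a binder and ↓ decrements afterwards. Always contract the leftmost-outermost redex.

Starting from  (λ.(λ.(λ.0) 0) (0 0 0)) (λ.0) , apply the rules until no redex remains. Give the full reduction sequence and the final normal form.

  start: (λ.(λ.(λ.0) 0) (0 0 0)) (λ.0)
  →1  (λ.(λ.0) 0) ((λ.0) (λ.0) (λ.0))
  →2  (λ.0) ((λ.0) (λ.0) (λ.0))
  →3  (λ.0) (λ.0) (λ.0)
  →4  (λ.0) (λ.0)
  →5  λ.0

Answer: normal form = λ.0  (in 5 steps)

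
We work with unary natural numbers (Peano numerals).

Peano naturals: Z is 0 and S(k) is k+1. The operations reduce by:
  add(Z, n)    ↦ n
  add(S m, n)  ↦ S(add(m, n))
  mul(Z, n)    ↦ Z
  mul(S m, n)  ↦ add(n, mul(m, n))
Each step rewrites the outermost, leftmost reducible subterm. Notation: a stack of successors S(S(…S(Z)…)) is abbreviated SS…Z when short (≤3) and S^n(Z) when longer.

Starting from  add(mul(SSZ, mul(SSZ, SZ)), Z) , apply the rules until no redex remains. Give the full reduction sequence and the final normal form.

Answer: normal form = S^4(Z)  (in 28 steps)

Working:
  start: add(mul(SSZ, mul(SSZ, SZ)), Z)
  step 1: add(add(mul(SSZ, SZ), mul(SZ, mul(SSZ, SZ))), Z)
  step 2: add(add(add(SZ, mul(SZ, SZ)), mul(SZ, mul(SSZ, SZ))), Z)
  step 3: add(add(S(add(Z, mul(SZ, SZ))), mul(SZ, mul(SSZ, SZ))), Z)
  step 4: add(S(add(add(Z, mul(SZ, SZ)), mul(SZ, mul(SSZ, SZ)))), Z)
  step 5: S(add(add(add(Z, mul(SZ, SZ)), mul(SZ, mul(SSZ, SZ))), Z))
  step 6: S(add(add(mul(SZ, SZ), mul(SZ, mul(SSZ, SZ))), Z))
  step 7: S(add(add(add(SZ, mul(Z, SZ)), mul(SZ, mul(SSZ, SZ))), Z))
  step 8: S(add(add(S(add(Z, mul(Z, SZ))), mul(SZ, mul(SSZ, SZ))), Z))
  step 9: S(add(S(add(add(Z, mul(Z, SZ)), mul(SZ, mul(SSZ, SZ)))), Z))
  step 10: S(S(add(add(add(Z, mul(Z, SZ)), mul(SZ, mul(SSZ, SZ))), Z)))
  step 11: S(S(add(add(mul(Z, SZ), mul(SZ, mul(SSZ, SZ))), Z)))
  step 12: S(S(add(add(Z, mul(SZ, mul(SSZ, SZ))), Z)))
  step 13: S(S(add(mul(SZ, mul(SSZ, SZ)), Z)))
  step 14: S(S(add(add(mul(SSZ, SZ), mul(Z, mul(SSZ, SZ))), Z)))
  step 15: S(S(add(add(add(SZ, mul(SZ, SZ)), mul(Z, mul(SSZ, SZ))), Z)))
  step 16: S(S(add(add(S(add(Z, mul(SZ, SZ))), mul(Z, mul(SSZ, SZ))), Z)))
  step 17: S(S(add(S(add(add(Z, mul(SZ, SZ)), mul(Z, mul(SSZ, SZ)))), Z)))
  step 18: S(S(S(add(add(add(Z, mul(SZ, SZ)), mul(Z, mul(SSZ, SZ))), Z))))
  step 19: S(S(S(add(add(mul(SZ, SZ), mul(Z, mul(SSZ, SZ))), Z))))
  step 20: S(S(S(add(add(add(SZ, mul(Z, SZ)), mul(Z, mul(SSZ, SZ))), Z))))
  step 21: S(S(S(add(add(S(add(Z, mul(Z, SZ))), mul(Z, mul(SSZ, SZ))), Z))))
  step 22: S(S(S(add(S(add(add(Z, mul(Z, SZ)), mul(Z, mul(SSZ, SZ)))), Z))))
  step 23: S(S(S(S(add(add(add(Z, mul(Z, SZ)), mul(Z, mul(SSZ, SZ))), Z)))))
  step 24: S(S(S(S(add(add(mul(Z, SZ), mul(Z, mul(SSZ, SZ))), Z)))))
  step 25: S(S(S(S(add(add(Z, mul(Z, mul(SSZ, SZ))), Z)))))
  step 26: S(S(S(S(add(mul(Z, mul(SSZ, SZ)), Z)))))
  step 27: S(S(S(S(add(Z, Z)))))
  step 28: S^4(Z)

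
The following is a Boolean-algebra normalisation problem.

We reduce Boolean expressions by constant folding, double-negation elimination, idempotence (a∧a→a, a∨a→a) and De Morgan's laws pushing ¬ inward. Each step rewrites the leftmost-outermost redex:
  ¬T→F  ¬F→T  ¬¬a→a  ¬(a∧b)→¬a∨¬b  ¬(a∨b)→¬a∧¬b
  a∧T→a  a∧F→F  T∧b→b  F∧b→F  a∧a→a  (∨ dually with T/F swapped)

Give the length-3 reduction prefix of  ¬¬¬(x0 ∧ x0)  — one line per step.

Answer: after 3 steps: ¬x0

Reduction:
  start: ¬¬¬(x0 ∧ x0)
  step 1: ¬(x0 ∧ x0)
  step 2: ¬x0 ∨ ¬x0
  step 3: ¬x0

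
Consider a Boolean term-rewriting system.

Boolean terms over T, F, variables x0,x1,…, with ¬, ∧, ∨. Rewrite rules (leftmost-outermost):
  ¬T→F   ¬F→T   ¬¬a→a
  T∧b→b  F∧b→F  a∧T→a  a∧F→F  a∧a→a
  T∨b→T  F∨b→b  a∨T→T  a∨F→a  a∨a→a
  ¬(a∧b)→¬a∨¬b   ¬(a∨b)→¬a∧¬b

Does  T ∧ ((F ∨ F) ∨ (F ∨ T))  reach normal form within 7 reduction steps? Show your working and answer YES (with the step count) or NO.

Answer: YES — reaches normal form T in 4 ≤ 7 steps

Working:
  start: T ∧ ((F ∨ F) ∨ (F ∨ T))
  [1] (F ∨ F) ∨ (F ∨ T)
  [2] F ∨ (F ∨ T)
  [3] F ∨ T
  [4] T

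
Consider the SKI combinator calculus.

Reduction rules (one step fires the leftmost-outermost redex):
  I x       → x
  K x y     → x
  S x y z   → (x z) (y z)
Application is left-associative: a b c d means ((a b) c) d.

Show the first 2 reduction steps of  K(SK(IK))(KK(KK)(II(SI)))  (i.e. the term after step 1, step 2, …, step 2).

  start: K(SK(IK))(KK(KK)(II(SI)))
  step 1: SK(IK)
  step 2: SKK

Answer: after 2 steps: SKK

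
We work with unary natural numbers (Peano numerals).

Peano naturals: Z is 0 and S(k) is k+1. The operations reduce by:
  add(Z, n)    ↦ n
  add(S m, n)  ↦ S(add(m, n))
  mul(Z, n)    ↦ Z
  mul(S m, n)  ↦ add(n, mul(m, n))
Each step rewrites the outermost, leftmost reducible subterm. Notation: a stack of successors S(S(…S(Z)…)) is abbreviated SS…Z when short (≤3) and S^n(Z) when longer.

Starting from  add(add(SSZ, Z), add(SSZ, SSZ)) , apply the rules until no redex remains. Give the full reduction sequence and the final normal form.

Answer: normal form = S^6(Z)  (in 9 steps)

Working:
  start: add(add(SSZ, Z), add(SSZ, SSZ))
  [1] add(S(add(SZ, Z)), add(SSZ, SSZ))
  [2] S(add(add(SZ, Z), add(SSZ, SSZ)))
  [3] S(add(S(add(Z, Z)), add(SSZ, SSZ)))
  [4] S(S(add(add(Z, Z), add(SSZ, SSZ))))
  [5] S(S(add(Z, add(SSZ, SSZ))))
  [6] S(S(add(SSZ, SSZ)))
  [7] S(S(S(add(SZ, SSZ))))
  [8] S(S(S(S(add(Z, SSZ)))))
  [9] S^6(Z)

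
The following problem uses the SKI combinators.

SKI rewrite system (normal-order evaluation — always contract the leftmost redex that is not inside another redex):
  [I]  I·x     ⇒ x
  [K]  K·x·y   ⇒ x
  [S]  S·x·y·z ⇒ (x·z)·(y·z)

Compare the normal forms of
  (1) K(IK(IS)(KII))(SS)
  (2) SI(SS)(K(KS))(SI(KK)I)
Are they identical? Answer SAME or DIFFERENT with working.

Term A:
  start: K(IK(IS)(KII))(SS)
  [1] IK(IS)(KII)
  [2] K(IS)(KII)
  [3] IS
  [4] S

Term B:
  start: SI(SS)(K(KS))(SI(KK)I)
  [1] I(K(KS))(SS(K(KS)))(SI(KK)I)
  [2] K(KS)(SS(K(KS)))(SI(KK)I)
  [3] KS(SI(KK)I)
  [4] S

Answer: SAME — A ⇓ S, B ⇓ S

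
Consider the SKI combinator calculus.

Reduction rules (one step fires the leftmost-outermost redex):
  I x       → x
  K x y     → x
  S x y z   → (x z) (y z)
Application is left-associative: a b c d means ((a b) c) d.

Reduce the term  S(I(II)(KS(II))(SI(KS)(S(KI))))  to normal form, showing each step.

Answer: normal form = S(S(S(KI)S))  (in 7 steps)

Working:
  start: S(I(II)(KS(II))(SI(KS)(S(KI))))
  step 1: S(II(KS(II))(SI(KS)(S(KI))))
  step 2: S(I(KS(II))(SI(KS)(S(KI))))
  step 3: S(KS(II)(SI(KS)(S(KI))))
  step 4: S(S(SI(KS)(S(KI))))
  step 5: S(S(I(S(KI))(KS(S(KI)))))
  step 6: S(S(S(KI)(KS(S(KI)))))
  step 7: S(S(S(KI)S))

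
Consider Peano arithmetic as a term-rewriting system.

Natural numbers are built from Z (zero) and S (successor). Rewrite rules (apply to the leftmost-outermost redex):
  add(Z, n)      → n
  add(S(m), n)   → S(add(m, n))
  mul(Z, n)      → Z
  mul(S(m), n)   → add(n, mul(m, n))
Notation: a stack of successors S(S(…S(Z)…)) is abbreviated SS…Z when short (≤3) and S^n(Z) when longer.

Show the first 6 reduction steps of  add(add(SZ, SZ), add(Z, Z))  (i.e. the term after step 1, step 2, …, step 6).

Answer: after 6 steps: SSZ

Working:
  start: add(add(SZ, SZ), add(Z, Z))
  →1  add(S(add(Z, SZ)), add(Z, Z))
  →2  S(add(add(Z, SZ), add(Z, Z)))
  →3  S(add(SZ, add(Z, Z)))
  →4  S(S(add(Z, add(Z, Z))))
  →5  S(S(add(Z, Z)))
  →6  SSZ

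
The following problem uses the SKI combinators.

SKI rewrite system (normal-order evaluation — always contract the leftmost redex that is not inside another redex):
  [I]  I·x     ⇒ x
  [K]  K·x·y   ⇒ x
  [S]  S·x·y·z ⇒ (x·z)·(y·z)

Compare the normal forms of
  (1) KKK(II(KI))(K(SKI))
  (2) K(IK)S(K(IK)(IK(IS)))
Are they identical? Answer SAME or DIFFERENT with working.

Answer: DIFFERENT — A ⇓ KI, B ⇓ KK

Derivation:
Term A:
  start: KKK(II(KI))(K(SKI))
  step 1: K(II(KI))(K(SKI))
  step 2: II(KI)
  step 3: I(KI)
  step 4: KI

Term B:
  start: K(IK)S(K(IK)(IK(IS)))
  step 1: IK(K(IK)(IK(IS)))
  step 2: K(K(IK)(IK(IS)))
  step 3: K(IK)
  step 4: KK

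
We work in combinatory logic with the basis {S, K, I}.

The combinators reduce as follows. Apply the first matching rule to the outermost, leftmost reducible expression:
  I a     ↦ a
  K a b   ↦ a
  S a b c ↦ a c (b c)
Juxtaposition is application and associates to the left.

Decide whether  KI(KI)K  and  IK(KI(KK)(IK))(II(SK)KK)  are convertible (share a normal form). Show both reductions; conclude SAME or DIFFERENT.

Answer: SAME — A ⇓ K, B ⇓ K

Derivation:
Term A:
  start: KI(KI)K
  [1] IK
  [2] K

Term B:
  start: IK(KI(KK)(IK))(II(SK)KK)
  [1] K(KI(KK)(IK))(II(SK)KK)
  [2] KI(KK)(IK)
  [3] I(IK)
  [4] IK
  [5] K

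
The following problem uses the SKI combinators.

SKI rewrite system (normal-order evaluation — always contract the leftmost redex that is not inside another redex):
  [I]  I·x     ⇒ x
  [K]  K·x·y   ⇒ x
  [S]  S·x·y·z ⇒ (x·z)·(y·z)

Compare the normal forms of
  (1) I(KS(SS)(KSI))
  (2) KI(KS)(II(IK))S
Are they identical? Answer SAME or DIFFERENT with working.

Term A:
  start: I(KS(SS)(KSI))
  →1  KS(SS)(KSI)
  →2  S(KSI)
  →3  SS

Term B:
  start: KI(KS)(II(IK))S
  →1  I(II(IK))S
  →2  II(IK)S
  →3  I(IK)S
  →4  IKS
  →5  KS

Answer: DIFFERENT — A ⇓ SS, B ⇓ KS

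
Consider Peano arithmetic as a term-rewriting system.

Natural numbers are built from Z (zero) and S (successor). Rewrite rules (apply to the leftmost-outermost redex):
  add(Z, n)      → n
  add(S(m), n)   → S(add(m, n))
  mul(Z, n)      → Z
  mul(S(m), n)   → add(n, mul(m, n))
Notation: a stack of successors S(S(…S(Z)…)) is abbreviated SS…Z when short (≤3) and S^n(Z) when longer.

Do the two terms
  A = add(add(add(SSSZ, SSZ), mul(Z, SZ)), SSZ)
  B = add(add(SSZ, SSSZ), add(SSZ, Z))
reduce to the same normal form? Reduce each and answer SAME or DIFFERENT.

Answer: SAME — A ⇓ S^7(Z), B ⇓ S^7(Z)

Derivation:
Term A:
  start: add(add(add(SSSZ, SSZ), mul(Z, SZ)), SSZ)
  →1  add(add(S(add(SSZ, SSZ)), mul(Z, SZ)), SSZ)
  →2  add(S(add(add(SSZ, SSZ), mul(Z, SZ))), SSZ)
  →3  S(add(add(add(SSZ, SSZ), mul(Z, SZ)), SSZ))
  →4  S(add(add(S(add(SZ, SSZ)), mul(Z, SZ)), SSZ))
  →5  S(add(S(add(add(SZ, SSZ), mul(Z, SZ))), SSZ))
  →6  S(S(add(add(add(SZ, SSZ), mul(Z, SZ)), SSZ)))
  →7  S(S(add(add(S(add(Z, SSZ)), mul(Z, SZ)), SSZ)))
  →8  S(S(add(S(add(add(Z, SSZ), mul(Z, SZ))), SSZ)))
  →9  S(S(S(add(add(add(Z, SSZ), mul(Z, SZ)), SSZ))))
  →10  S(S(S(add(add(SSZ, mul(Z, SZ)), SSZ))))
  →11  S(S(S(add(S(add(SZ, mul(Z, SZ))), SSZ))))
  →12  S(S(S(S(add(add(SZ, mul(Z, SZ)), SSZ)))))
  →13  S(S(S(S(add(S(add(Z, mul(Z, SZ))), SSZ)))))
  →14  S(S(S(S(S(add(add(Z, mul(Z, SZ)), SSZ))))))
  →15  S(S(S(S(S(add(mul(Z, SZ), SSZ))))))
  →16  S(S(S(S(S(add(Z, SSZ))))))
  →17  S^7(Z)

Term B:
  start: add(add(SSZ, SSSZ), add(SSZ, Z))
  →1  add(S(add(SZ, SSSZ)), add(SSZ, Z))
  →2  S(add(add(SZ, SSSZ), add(SSZ, Z)))
  →3  S(add(S(add(Z, SSSZ)), add(SSZ, Z)))
  →4  S(S(add(add(Z, SSSZ), add(SSZ, Z))))
  →5  S(S(add(SSSZ, add(SSZ, Z))))
  →6  S(S(S(add(SSZ, add(SSZ, Z)))))
  →7  S(S(S(S(add(SZ, add(SSZ, Z))))))
  →8  S(S(S(S(S(add(Z, add(SSZ, Z)))))))
  →9  S(S(S(S(S(add(SSZ, Z))))))
  →10  S(S(S(S(S(S(add(SZ, Z)))))))
  →11  S(S(S(S(S(S(S(add(Z, Z))))))))
  →12  S^7(Z)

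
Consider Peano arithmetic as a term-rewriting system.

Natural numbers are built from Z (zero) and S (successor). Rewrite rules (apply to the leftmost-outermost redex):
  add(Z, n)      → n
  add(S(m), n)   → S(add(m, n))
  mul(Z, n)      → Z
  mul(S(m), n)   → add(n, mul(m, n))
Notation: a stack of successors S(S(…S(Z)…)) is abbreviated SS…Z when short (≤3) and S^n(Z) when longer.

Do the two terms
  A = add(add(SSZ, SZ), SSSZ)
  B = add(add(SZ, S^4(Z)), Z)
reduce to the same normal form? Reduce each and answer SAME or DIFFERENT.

Answer: DIFFERENT — A ⇓ S^6(Z), B ⇓ S^5(Z)

Derivation:
Term A:
  start: add(add(SSZ, SZ), SSSZ)
  step 1: add(S(add(SZ, SZ)), SSSZ)
  step 2: S(add(add(SZ, SZ), SSSZ))
  step 3: S(add(S(add(Z, SZ)), SSSZ))
  step 4: S(S(add(add(Z, SZ), SSSZ)))
  step 5: S(S(add(SZ, SSSZ)))
  step 6: S(S(S(add(Z, SSSZ))))
  step 7: S^6(Z)

Term B:
  start: add(add(SZ, S^4(Z)), Z)
  step 1: add(S(add(Z, S^4(Z))), Z)
  step 2: S(add(add(Z, S^4(Z)), Z))
  step 3: S(add(S^4(Z), Z))
  step 4: S(S(add(SSSZ, Z)))
  step 5: S(S(S(add(SSZ, Z))))
  step 6: S(S(S(S(add(SZ, Z)))))
  step 7: S(S(S(S(S(add(Z, Z))))))
  step 8: S^5(Z)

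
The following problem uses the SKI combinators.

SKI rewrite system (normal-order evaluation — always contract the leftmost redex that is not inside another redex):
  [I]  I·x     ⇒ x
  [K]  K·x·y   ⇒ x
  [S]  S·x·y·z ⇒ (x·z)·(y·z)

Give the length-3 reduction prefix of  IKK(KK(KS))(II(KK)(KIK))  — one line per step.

  start: IKK(KK(KS))(II(KK)(KIK))
  step 1: KK(KK(KS))(II(KK)(KIK))
  step 2: K(II(KK)(KIK))
  step 3: K(I(KK)(KIK))

Answer: after 3 steps: K(I(KK)(KIK))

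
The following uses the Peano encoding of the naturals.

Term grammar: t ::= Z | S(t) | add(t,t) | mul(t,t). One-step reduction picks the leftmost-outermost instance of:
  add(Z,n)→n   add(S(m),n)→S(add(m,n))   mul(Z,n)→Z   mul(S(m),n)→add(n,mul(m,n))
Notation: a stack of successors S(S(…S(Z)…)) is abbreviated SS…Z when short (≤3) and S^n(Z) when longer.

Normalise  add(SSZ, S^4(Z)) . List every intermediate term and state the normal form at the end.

Answer: normal form = S^6(Z)  (in 3 steps)

Reduction:
  start: add(SSZ, S^4(Z))
  [1] S(add(SZ, S^4(Z)))
  [2] S(S(add(Z, S^4(Z))))
  [3] S^6(Z)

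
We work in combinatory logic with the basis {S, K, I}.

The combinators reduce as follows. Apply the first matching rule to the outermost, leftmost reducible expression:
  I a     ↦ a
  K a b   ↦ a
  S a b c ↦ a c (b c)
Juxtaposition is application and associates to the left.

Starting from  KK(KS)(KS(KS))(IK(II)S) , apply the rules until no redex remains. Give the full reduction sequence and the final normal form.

  start: KK(KS)(KS(KS))(IK(II)S)
  →1  K(KS(KS))(IK(II)S)
  →2  KS(KS)
  →3  S

Answer: normal form = S  (in 3 steps)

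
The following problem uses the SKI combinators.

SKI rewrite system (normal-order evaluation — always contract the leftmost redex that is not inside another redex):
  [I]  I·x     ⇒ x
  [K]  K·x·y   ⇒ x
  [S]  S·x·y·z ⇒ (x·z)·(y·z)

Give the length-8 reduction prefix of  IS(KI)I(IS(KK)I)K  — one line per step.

  start: IS(KI)I(IS(KK)I)K
  →1  S(KI)I(IS(KK)I)K
  →2  KI(IS(KK)I)(I(IS(KK)I))K
  →3  I(I(IS(KK)I))K
  →4  I(IS(KK)I)K
  →5  IS(KK)IK
  →6  S(KK)IK
  →7  KKK(IK)
  →8  K(IK)

Answer: after 8 steps: K(IK)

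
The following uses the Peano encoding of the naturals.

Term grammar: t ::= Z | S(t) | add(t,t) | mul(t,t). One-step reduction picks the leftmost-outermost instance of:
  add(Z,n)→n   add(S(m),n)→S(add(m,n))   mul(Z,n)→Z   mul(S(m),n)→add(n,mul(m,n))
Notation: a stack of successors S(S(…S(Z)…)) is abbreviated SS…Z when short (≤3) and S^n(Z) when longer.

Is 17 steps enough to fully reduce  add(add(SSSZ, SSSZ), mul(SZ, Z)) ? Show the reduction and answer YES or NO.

Answer: YES — reaches normal form S^6(Z) in 14 ≤ 17 steps

Reduction:
  start: add(add(SSSZ, SSSZ), mul(SZ, Z))
  [1] add(S(add(SSZ, SSSZ)), mul(SZ, Z))
  [2] S(add(add(SSZ, SSSZ), mul(SZ, Z)))
  [3] S(add(S(add(SZ, SSSZ)), mul(SZ, Z)))
  [4] S(S(add(add(SZ, SSSZ), mul(SZ, Z))))
  [5] S(S(add(S(add(Z, SSSZ)), mul(SZ, Z))))
  [6] S(S(S(add(add(Z, SSSZ), mul(SZ, Z)))))
  [7] S(S(S(add(SSSZ, mul(SZ, Z)))))
  [8] S(S(S(S(add(SSZ, mul(SZ, Z))))))
  [9] S(S(S(S(S(add(SZ, mul(SZ, Z)))))))
  [10] S(S(S(S(S(S(add(Z, mul(SZ, Z))))))))
  [11] S(S(S(S(S(S(mul(SZ, Z)))))))
  [12] S(S(S(S(S(S(add(Z, mul(Z, Z))))))))
  [13] S(S(S(S(S(S(mul(Z, Z)))))))
  [14] S^6(Z)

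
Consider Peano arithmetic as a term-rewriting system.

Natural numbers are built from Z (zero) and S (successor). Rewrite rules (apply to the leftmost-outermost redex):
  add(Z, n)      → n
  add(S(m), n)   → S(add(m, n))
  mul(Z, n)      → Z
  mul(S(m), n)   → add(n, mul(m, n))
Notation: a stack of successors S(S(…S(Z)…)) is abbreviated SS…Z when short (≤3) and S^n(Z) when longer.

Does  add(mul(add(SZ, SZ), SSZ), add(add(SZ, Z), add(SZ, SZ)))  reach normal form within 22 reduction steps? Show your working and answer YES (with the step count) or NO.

Answer: YES — reaches normal form S^7(Z) in 22 ≤ 22 steps

Working:
  start: add(mul(add(SZ, SZ), SSZ), add(add(SZ, Z), add(SZ, SZ)))
  step 1: add(mul(S(add(Z, SZ)), SSZ), add(add(SZ, Z), add(SZ, SZ)))
  step 2: add(add(SSZ, mul(add(Z, SZ), SSZ)), add(add(SZ, Z), add(SZ, SZ)))
  step 3: add(S(add(SZ, mul(add(Z, SZ), SSZ))), add(add(SZ, Z), add(SZ, SZ)))
  step 4: S(add(add(SZ, mul(add(Z, SZ), SSZ)), add(add(SZ, Z), add(SZ, SZ))))
  step 5: S(add(S(add(Z, mul(add(Z, SZ), SSZ))), add(add(SZ, Z), add(SZ, SZ))))
  step 6: S(S(add(add(Z, mul(add(Z, SZ), SSZ)), add(add(SZ, Z), add(SZ, SZ)))))
  step 7: S(S(add(mul(add(Z, SZ), SSZ), add(add(SZ, Z), add(SZ, SZ)))))
  step 8: S(S(add(mul(SZ, SSZ), add(add(SZ, Z), add(SZ, SZ)))))
  step 9: S(S(add(add(SSZ, mul(Z, SSZ)), add(add(SZ, Z), add(SZ, SZ)))))
  step 10: S(S(add(S(add(SZ, mul(Z, SSZ))), add(add(SZ, Z), add(SZ, SZ)))))
  step 11: S(S(S(add(add(SZ, mul(Z, SSZ)), add(add(SZ, Z), add(SZ, SZ))))))
  step 12: S(S(S(add(S(add(Z, mul(Z, SSZ))), add(add(SZ, Z), add(SZ, SZ))))))
  step 13: S(S(S(S(add(add(Z, mul(Z, SSZ)), add(add(SZ, Z), add(SZ, SZ)))))))
  step 14: S(S(S(S(add(mul(Z, SSZ), add(add(SZ, Z), add(SZ, SZ)))))))
  step 15: S(S(S(S(add(Z, add(add(SZ, Z), add(SZ, SZ)))))))
  step 16: S(S(S(S(add(add(SZ, Z), add(SZ, SZ))))))
  step 17: S(S(S(S(add(S(add(Z, Z)), add(SZ, SZ))))))
  step 18: S(S(S(S(S(add(add(Z, Z), add(SZ, SZ)))))))
  step 19: S(S(S(S(S(add(Z, add(SZ, SZ)))))))
  step 20: S(S(S(S(S(add(SZ, SZ))))))
  step 21: S(S(S(S(S(S(add(Z, SZ)))))))
  step 22: S^7(Z)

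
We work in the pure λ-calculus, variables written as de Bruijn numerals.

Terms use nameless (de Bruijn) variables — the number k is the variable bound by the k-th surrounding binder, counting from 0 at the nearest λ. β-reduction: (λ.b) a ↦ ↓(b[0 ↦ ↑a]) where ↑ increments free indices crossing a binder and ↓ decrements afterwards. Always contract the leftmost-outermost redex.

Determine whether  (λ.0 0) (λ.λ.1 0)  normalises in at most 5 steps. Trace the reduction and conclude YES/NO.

  start: (λ.0 0) (λ.λ.1 0)
  →1  (λ.λ.1 0) (λ.λ.1 0)
  →2  λ.(λ.λ.1 0) 0
  →3  λ.λ.1 0

Answer: YES — reaches normal form λ.λ.1 0 in 3 ≤ 5 steps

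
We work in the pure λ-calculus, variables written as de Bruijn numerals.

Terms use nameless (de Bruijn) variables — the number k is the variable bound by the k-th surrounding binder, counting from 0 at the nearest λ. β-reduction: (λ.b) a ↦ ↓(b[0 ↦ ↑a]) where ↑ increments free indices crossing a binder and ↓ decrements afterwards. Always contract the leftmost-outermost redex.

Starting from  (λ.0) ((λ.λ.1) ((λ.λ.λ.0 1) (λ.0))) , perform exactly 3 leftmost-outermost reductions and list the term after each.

Answer: after 3 steps: λ.λ.λ.0 1

Working:
  start: (λ.0) ((λ.λ.1) ((λ.λ.λ.0 1) (λ.0)))
  [1] (λ.λ.1) ((λ.λ.λ.0 1) (λ.0))
  [2] λ.(λ.λ.λ.0 1) (λ.0)
  [3] λ.λ.λ.0 1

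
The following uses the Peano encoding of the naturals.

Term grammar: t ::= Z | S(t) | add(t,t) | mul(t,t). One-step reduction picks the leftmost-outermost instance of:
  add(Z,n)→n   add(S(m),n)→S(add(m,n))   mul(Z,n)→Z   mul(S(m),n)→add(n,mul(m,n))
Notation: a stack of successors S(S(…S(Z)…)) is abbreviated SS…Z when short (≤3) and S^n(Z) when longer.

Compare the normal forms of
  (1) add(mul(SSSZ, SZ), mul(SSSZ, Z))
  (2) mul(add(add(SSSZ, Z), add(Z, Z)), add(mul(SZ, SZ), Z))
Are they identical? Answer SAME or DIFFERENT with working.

Term A:
  start: add(mul(SSSZ, SZ), mul(SSSZ, Z))
  →1  add(add(SZ, mul(SSZ, SZ)), mul(SSSZ, Z))
  →2  add(S(add(Z, mul(SSZ, SZ))), mul(SSSZ, Z))
  →3  S(add(add(Z, mul(SSZ, SZ)), mul(SSSZ, Z)))
  →4  S(add(mul(SSZ, SZ), mul(SSSZ, Z)))
  →5  S(add(add(SZ, mul(SZ, SZ)), mul(SSSZ, Z)))
  →6  S(add(S(add(Z, mul(SZ, SZ))), mul(SSSZ, Z)))
  →7  S(S(add(add(Z, mul(SZ, SZ)), mul(SSSZ, Z))))
  →8  S(S(add(mul(SZ, SZ), mul(SSSZ, Z))))
  →9  S(S(add(add(SZ, mul(Z, SZ)), mul(SSSZ, Z))))
  →10  S(S(add(S(add(Z, mul(Z, SZ))), mul(SSSZ, Z))))
  →11  S(S(S(add(add(Z, mul(Z, SZ)), mul(SSSZ, Z)))))
  →12  S(S(S(add(mul(Z, SZ), mul(SSSZ, Z)))))
  →13  S(S(S(add(Z, mul(SSSZ, Z)))))
  →14  S(S(S(mul(SSSZ, Z))))
  →15  S(S(S(add(Z, mul(SSZ, Z)))))
  →16  S(S(S(mul(SSZ, Z))))
  →17  S(S(S(add(Z, mul(SZ, Z)))))
  →18  S(S(S(mul(SZ, Z))))
  →19  S(S(S(add(Z, mul(Z, Z)))))
  →20  S(S(S(mul(Z, Z))))
  →21  SSSZ

Term B:
  start: mul(add(add(SSSZ, Z), add(Z, Z)), add(mul(SZ, SZ), Z))
  →1  mul(add(S(add(SSZ, Z)), add(Z, Z)), add(mul(SZ, SZ), Z))
  →2  mul(S(add(add(SSZ, Z), add(Z, Z))), add(mul(SZ, SZ), Z))
  →3  add(add(mul(SZ, SZ), Z), mul(add(add(SSZ, Z), add(Z, Z)), add(mul(SZ, SZ), Z)))
  →4  add(add(add(SZ, mul(Z, SZ)), Z), mul(add(add(SSZ, Z), add(Z, Z)), add(mul(SZ, SZ), Z)))
  →5  add(add(S(add(Z, mul(Z, SZ))), Z), mul(add(add(SSZ, Z), add(Z, Z)), add(mul(SZ, SZ), Z)))
  →6  add(S(add(add(Z, mul(Z, SZ)), Z)), mul(add(add(SSZ, Z), add(Z, Z)), add(mul(SZ, SZ), Z)))
  →7  S(add(add(add(Z, mul(Z, SZ)), Z), mul(add(add(SSZ, Z), add(Z, Z)), add(mul(SZ, SZ), Z))))
  →8  S(add(add(mul(Z, SZ), Z), mul(add(add(SSZ, Z), add(Z, Z)), add(mul(SZ, SZ), Z))))
  →9  S(add(add(Z, Z), mul(add(add(SSZ, Z), add(Z, Z)), add(mul(SZ, SZ), Z))))
  →10  S(add(Z, mul(add(add(SSZ, Z), add(Z, Z)), add(mul(SZ, SZ), Z))))
  →11  S(mul(add(add(SSZ, Z), add(Z, Z)), add(mul(SZ, SZ), Z)))
  →12  S(mul(add(S(add(SZ, Z)), add(Z, Z)), add(mul(SZ, SZ), Z)))
  →13  S(mul(S(add(add(SZ, Z), add(Z, Z))), add(mul(SZ, SZ), Z)))
  →14  S(add(add(mul(SZ, SZ), Z), mul(add(add(SZ, Z), add(Z, Z)), add(mul(SZ, SZ), Z))))
  →15  S(add(add(add(SZ, mul(Z, SZ)), Z), mul(add(add(SZ, Z), add(Z, Z)), add(mul(SZ, SZ), Z))))
  →16  S(add(add(S(add(Z, mul(Z, SZ))), Z), mul(add(add(SZ, Z), add(Z, Z)), add(mul(SZ, SZ), Z))))
  →17  S(add(S(add(add(Z, mul(Z, SZ)), Z)), mul(add(add(SZ, Z), add(Z, Z)), add(mul(SZ, SZ), Z))))
  →18  S(S(add(add(add(Z, mul(Z, SZ)), Z), mul(add(add(SZ, Z), add(Z, Z)), add(mul(SZ, SZ), Z)))))
  →19  S(S(add(add(mul(Z, SZ), Z), mul(add(add(SZ, Z), add(Z, Z)), add(mul(SZ, SZ), Z)))))
  →20  S(S(add(add(Z, Z), mul(add(add(SZ, Z), add(Z, Z)), add(mul(SZ, SZ), Z)))))
  →21  S(S(add(Z, mul(add(add(SZ, Z), add(Z, Z)), add(mul(SZ, SZ), Z)))))
  →22  S(S(mul(add(add(SZ, Z), add(Z, Z)), add(mul(SZ, SZ), Z))))
  →23  S(S(mul(add(S(add(Z, Z)), add(Z, Z)), add(mul(SZ, SZ), Z))))
  →24  S(S(mul(S(add(add(Z, Z), add(Z, Z))), add(mul(SZ, SZ), Z))))
  →25  S(S(add(add(mul(SZ, SZ), Z), mul(add(add(Z, Z), add(Z, Z)), add(mul(SZ, SZ), Z)))))
  →26  S(S(add(add(add(SZ, mul(Z, SZ)), Z), mul(add(add(Z, Z), add(Z, Z)), add(mul(SZ, SZ), Z)))))
  →27  S(S(add(add(S(add(Z, mul(Z, SZ))), Z), mul(add(add(Z, Z), add(Z, Z)), add(mul(SZ, SZ), Z)))))
  →28  S(S(add(S(add(add(Z, mul(Z, SZ)), Z)), mul(add(add(Z, Z), add(Z, Z)), add(mul(SZ, SZ), Z)))))
  →29  S(S(S(add(add(add(Z, mul(Z, SZ)), Z), mul(add(add(Z, Z), add(Z, Z)), add(mul(SZ, SZ), Z))))))
  →30  S(S(S(add(add(mul(Z, SZ), Z), mul(add(add(Z, Z), add(Z, Z)), add(mul(SZ, SZ), Z))))))
  →31  S(S(S(add(add(Z, Z), mul(add(add(Z, Z), add(Z, Z)), add(mul(SZ, SZ), Z))))))
  →32  S(S(S(add(Z, mul(add(add(Z, Z), add(Z, Z)), add(mul(SZ, SZ), Z))))))
  →33  S(S(S(mul(add(add(Z, Z), add(Z, Z)), add(mul(SZ, SZ), Z)))))
  →34  S(S(S(mul(add(Z, add(Z, Z)), add(mul(SZ, SZ), Z)))))
  →35  S(S(S(mul(add(Z, Z), add(mul(SZ, SZ), Z)))))
  →36  S(S(S(mul(Z, add(mul(SZ, SZ), Z)))))
  →37  SSSZ

Answer: SAME — A ⇓ SSSZ, B ⇓ SSSZ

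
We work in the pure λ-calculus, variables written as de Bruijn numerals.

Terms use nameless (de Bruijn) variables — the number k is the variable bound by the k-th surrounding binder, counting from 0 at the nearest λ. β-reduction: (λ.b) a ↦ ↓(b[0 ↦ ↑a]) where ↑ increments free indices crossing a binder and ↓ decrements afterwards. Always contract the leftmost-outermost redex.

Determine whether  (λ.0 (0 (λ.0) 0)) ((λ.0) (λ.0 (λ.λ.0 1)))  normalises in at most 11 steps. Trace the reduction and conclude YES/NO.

  start: (λ.0 (0 (λ.0) 0)) ((λ.0) (λ.0 (λ.λ.0 1)))
  step 1: (λ.0) (λ.0 (λ.λ.0 1)) ((λ.0) (λ.0 (λ.λ.0 1)) (λ.0) ((λ.0) (λ.0 (λ.λ.0 1))))
  step 2: (λ.0 (λ.λ.0 1)) ((λ.0) (λ.0 (λ.λ.0 1)) (λ.0) ((λ.0) (λ.0 (λ.λ.0 1))))
  step 3: (λ.0) (λ.0 (λ.λ.0 1)) (λ.0) ((λ.0) (λ.0 (λ.λ.0 1))) (λ.λ.0 1)
  step 4: (λ.0 (λ.λ.0 1)) (λ.0) ((λ.0) (λ.0 (λ.λ.0 1))) (λ.λ.0 1)
  step 5: (λ.0) (λ.λ.0 1) ((λ.0) (λ.0 (λ.λ.0 1))) (λ.λ.0 1)
  step 6: (λ.λ.0 1) ((λ.0) (λ.0 (λ.λ.0 1))) (λ.λ.0 1)
  step 7: (λ.0 ((λ.0) (λ.0 (λ.λ.0 1)))) (λ.λ.0 1)
  step 8: (λ.λ.0 1) ((λ.0) (λ.0 (λ.λ.0 1)))
  step 9: λ.0 ((λ.0) (λ.0 (λ.λ.0 1)))
  step 10: λ.0 (λ.0 (λ.λ.0 1))

Answer: YES — reaches normal form λ.0 (λ.0 (λ.λ.0 1)) in 10 ≤ 11 steps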